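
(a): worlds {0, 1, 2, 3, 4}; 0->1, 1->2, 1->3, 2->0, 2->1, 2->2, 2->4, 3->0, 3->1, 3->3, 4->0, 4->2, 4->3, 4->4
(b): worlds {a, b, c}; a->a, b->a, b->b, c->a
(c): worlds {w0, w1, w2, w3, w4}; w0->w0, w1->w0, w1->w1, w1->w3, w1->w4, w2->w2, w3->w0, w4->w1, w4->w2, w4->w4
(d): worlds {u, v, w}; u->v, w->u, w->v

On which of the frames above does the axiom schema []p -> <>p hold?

(a), (b), (c)

The schema corresponds to seriality: forall x exists y Rxy.
(a): holds.
(b): holds.
(c): holds.
(d): fails — world v has no successor.
Valid on: (a), (b), (c).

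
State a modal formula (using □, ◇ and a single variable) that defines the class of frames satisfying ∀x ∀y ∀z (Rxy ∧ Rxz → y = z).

◇s → □s

A defining formula is ◇s → □s (the CD axiom).
Suppose ◇s→□s is valid. Take Rxy, Rxz and set V(s)={y}. Then ◇s at x, so □s at x, so s at z, i.e. z=y.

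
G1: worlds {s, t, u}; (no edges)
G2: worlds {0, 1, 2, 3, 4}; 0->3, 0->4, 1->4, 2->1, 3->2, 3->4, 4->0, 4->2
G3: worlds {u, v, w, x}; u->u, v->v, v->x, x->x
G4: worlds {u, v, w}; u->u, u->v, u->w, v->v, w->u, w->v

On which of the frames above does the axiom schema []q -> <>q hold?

G2, G4

The schema corresponds to seriality: forall x exists y Rxy.
G1: fails — world s has no successor.
G2: condition met.
G3: fails — world w has no successor.
G4: condition met.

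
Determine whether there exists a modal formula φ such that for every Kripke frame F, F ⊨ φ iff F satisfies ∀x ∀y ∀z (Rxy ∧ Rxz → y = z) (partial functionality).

Yes, by ◇p → □p

The condition is partial functionality. A defining modal formula is ◇p → □p.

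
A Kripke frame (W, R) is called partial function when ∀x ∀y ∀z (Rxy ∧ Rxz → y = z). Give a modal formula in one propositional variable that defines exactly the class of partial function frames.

◇ψ → □ψ

The condition is partial functionality. The CD schema ◇ψ → □ψ defines it.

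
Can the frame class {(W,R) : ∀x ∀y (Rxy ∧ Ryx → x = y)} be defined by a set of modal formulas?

Not modally definable

Any modally definable frame class is closed under surjective bounded morphisms.
The 8-cycle (worlds w0,w1,w2,w3,w4,w5,w6,w7 with w0→w1→w2→w3→w4→w5→w6→w7→w0) is antisymmetric. Sending even-indexed worlds to s and odd-indexed worlds to t is a surjective bounded morphism onto the two-world frame with s↔t, which is not antisymmetric.
So no modal formula (or set of formulas) defines exactly the antisymmetric frames.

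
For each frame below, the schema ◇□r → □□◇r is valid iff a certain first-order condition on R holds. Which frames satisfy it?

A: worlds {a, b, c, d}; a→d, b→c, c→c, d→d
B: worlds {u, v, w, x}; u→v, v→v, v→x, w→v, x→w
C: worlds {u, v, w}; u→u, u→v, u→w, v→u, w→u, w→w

This is the axiom for a generalized confluence (Geach) condition; its first-order frame correspondent is ∀x ∀y ∀z ((xRy ∧ xR²z) → ∃w (yRw ∧ zRw)).
A: holds.
B: fails — uRv, uR²x but no t with vRt and xRt.
C: holds.

A, C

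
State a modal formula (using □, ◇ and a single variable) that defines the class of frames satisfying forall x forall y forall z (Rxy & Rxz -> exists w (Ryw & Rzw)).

The condition is convergence. The .2 schema ◇□r → □◇r defines it.
Suppose ◇□r→□◇r is valid. Take Rxy, Rxz and set V(r)={w : Ryw}. Then □r at y so ◇□r at x, so □◇r at x, so ◇r at z, giving w with Rzw and Ryw.

◇□r → □◇r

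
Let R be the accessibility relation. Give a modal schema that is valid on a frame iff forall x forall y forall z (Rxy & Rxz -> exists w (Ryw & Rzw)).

This is convergence; the standard corresponding axiom is .2: ◇□p → □◇p.
Suppose ◇□p→□◇p is valid. Take Rxy, Rxz and set V(p)={w : Ryw}. Then □p at y so ◇□p at x, so □◇p at x, so ◇p at z, giving w with Rzw and Ryw.

◇□p → □◇p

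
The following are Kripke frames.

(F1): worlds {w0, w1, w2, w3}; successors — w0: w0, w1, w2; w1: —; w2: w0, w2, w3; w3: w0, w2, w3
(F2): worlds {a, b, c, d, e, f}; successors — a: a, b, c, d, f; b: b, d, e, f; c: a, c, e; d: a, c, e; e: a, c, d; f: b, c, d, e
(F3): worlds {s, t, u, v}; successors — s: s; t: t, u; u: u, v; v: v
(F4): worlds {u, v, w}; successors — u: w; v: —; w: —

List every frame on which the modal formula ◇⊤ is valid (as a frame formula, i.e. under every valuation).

(F2), (F3)

This is the axiom for seriality; its first-order frame correspondent is ∀x ∃y Rxy.
(F1): fails — world w1 has no successor.
(F2): satisfies the condition.
(F3): satisfies the condition.
(F4): fails — world v has no successor.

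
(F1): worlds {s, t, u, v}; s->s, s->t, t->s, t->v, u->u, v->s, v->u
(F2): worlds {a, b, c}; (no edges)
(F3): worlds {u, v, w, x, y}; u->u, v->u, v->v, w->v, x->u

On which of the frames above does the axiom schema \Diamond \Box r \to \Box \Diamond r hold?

This is the axiom for convergence; its first-order frame correspondent is \forall x \forall y \forall z (Rxy \wedge Rxz \to \exists w (Ryw \wedge Rzw)).
(F1): fails — Rvu and Rvs but u and s have no common successor.
(F2): holds.
(F3): holds.

(F2), (F3)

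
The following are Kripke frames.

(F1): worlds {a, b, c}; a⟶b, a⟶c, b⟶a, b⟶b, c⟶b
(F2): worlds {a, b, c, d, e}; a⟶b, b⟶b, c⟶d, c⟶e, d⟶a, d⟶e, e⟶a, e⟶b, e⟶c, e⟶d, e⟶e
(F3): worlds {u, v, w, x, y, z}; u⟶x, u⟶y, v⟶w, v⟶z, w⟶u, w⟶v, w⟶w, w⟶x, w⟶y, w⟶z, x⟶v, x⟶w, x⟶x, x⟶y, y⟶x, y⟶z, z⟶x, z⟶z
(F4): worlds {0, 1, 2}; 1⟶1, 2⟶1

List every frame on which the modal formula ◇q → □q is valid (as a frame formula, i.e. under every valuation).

This is the axiom for partial functionality; its first-order frame correspondent is ∀x ∀y ∀z (Rxy ∧ Rxz → y = z).
(F1): fails — a sees both b and c.
(F2): fails — c sees both d and e.
(F3): fails — u sees both x and y.
(F4): condition met.

(F4)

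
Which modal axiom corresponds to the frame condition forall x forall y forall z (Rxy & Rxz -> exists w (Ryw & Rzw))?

◇□ψ → □◇ψ

A defining formula is ◇□ψ → □◇ψ (the .2 axiom).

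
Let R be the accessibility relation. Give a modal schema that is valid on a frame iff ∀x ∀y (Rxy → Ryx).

The condition is symmetry. The B schema ψ → □◇ψ defines it.
Suppose ψ→□◇ψ is valid. Take Rxy and set V(ψ)={x}. Then ψ at x, so □◇ψ at x, so ◇ψ at y, so some z with Ryz has ψ; z=x, i.e. Ryx.

ψ → □◇ψ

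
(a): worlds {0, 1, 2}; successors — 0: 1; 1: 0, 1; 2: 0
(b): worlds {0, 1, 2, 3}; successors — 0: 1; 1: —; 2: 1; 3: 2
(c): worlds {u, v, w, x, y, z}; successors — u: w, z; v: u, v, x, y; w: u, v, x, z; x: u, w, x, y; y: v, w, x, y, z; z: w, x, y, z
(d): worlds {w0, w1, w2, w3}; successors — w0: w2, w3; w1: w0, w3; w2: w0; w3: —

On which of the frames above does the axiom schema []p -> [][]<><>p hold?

(a), (c)

This is the axiom for a generalized confluence (Geach) condition; its first-order frame correspondent is forall x forall z (x R^2 z -> exists w (xRw & z R^2 w)).
(a): condition met.
(b): fails — 3R²1 but no w with 3Rw and 1R²w.
(c): condition met.
(d): fails — w0R²w0 but no w with w0Rw and w0R²w.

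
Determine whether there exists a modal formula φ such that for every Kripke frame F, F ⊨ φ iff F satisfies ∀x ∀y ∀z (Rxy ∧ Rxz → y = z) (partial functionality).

Definable; ◇q → □q defines it

Yes: it is partial functionality, defined by the CD schema ◇q → □q.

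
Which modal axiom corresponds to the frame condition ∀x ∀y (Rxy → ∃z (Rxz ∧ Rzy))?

The condition is density. The C4 schema □□q → □q defines it.
Suppose □□q→□q is valid. Take Rxy and set V(q)={w : xR²w}. Then □□q at x, so □q at x, so q at y, i.e. ∃z(Rxz∧Rzy).

□□q → □q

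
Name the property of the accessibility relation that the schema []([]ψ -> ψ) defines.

This schema is the T□ axiom.
Its frame correspondent is shift-reflexivity — forall x forall y (Rxy -> Ryy).

Shift-reflexivity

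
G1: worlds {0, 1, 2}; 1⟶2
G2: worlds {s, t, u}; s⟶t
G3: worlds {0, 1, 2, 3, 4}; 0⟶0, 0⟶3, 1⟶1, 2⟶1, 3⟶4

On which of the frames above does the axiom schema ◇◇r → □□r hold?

The schema corresponds to a generalized confluence (Geach) condition: ∀x ∀y ∀z ((xR²y ∧ xR²z) → ∃w (y = w ∧ z = w)).
G1: satisfies the condition.
G2: satisfies the condition.
G3: fails — 0R²0, 0R²3 but 0 ≠ 3.

G1, G2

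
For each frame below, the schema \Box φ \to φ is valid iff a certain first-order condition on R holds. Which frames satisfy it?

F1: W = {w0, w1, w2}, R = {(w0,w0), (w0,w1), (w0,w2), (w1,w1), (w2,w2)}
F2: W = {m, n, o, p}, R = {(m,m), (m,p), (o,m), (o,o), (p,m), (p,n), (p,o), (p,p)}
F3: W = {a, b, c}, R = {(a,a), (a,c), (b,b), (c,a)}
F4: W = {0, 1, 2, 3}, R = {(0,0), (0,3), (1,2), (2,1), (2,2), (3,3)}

F1

The schema corresponds to reflexivity: \forall x Rxx.
F1: holds.
F2: fails — world n does not see itself.
F3: fails — world c does not see itself.
F4: fails — world 1 does not see itself.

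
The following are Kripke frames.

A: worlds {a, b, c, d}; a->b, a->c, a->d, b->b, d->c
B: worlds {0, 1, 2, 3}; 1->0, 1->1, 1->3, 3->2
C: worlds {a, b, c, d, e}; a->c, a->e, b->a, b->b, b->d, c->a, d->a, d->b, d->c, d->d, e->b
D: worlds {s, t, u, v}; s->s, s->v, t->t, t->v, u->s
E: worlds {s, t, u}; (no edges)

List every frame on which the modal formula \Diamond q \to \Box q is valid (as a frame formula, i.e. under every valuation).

E

Frame correspondent (Sahlqvist): \forall x \forall y \forall z (Rxy \wedge Rxz \to y = z) — i.e. partial functionality.
A: fails — a sees both b and c.
B: fails — 1 sees both 0 and 1.
C: fails — a sees both c and e.
D: fails — s sees both s and v.
E: holds.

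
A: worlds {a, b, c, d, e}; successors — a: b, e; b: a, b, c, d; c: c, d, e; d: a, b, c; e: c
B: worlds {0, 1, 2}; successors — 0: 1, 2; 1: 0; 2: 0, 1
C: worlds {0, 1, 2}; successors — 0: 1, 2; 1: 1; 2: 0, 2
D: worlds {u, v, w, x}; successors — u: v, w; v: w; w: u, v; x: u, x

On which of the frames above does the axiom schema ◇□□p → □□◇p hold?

The schema corresponds to a generalized confluence (Geach) condition: ∀x ∀y ∀z ((xRy ∧ xR²z) → ∃w (yR²w ∧ zRw)).
A: satisfies the condition.
B: fails — 0R1, 0R²1 but no w with 1R²w and 1Rw.
C: fails — 0R1, 0R²2 but no w with 1R²w and 2Rw.
D: fails — uRv, uR²v but no t with vR²t and vRt.
Valid on: A.

A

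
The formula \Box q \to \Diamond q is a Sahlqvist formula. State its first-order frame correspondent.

seriality: \forall x \exists y Rxy

This schema is the D axiom.
It corresponds to seriality: \forall x \exists y Rxy.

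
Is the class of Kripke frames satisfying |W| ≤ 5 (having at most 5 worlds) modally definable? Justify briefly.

Modal frame validity is preserved under disjoint unions.
Any modal formula valid on each of 6 disjoint one-world frames is valid on their disjoint union (validity is preserved under disjoint unions). Each one-world frame has |W|=1≤5, but the union has |W|=6.
So no modal formula (or set of formulas) defines exactly the |W|≤5 frames.

Not modally definable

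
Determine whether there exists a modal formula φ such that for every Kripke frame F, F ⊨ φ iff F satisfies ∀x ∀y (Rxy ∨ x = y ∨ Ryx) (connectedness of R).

If a class were modally definable it would be closed under disjoint unions (Goldblatt–Thomason).
Take 4 disjoint single-world reflexive frames: each is trivially connected, but their disjoint union has 4 worlds with no edge between distinct components, so it is not connected.
So no modal formula (or set of formulas) defines exactly the connected frames.

Not definable by any modal formula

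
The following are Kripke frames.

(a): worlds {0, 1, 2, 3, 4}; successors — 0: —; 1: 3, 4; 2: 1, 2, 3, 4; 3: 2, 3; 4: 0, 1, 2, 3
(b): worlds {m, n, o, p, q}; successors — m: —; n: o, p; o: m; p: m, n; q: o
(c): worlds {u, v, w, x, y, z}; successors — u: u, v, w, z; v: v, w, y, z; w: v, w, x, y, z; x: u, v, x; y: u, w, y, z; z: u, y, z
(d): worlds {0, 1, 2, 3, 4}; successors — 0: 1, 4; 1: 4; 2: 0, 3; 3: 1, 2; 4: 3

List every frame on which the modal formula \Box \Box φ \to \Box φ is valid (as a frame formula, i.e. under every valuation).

(c)

This is the axiom for density; its first-order frame correspondent is \forall x \forall y (Rxy \to \exists z (Rxz \wedge Rzy)).
(a): fails — R14 but no z with R1z and Rz4.
(b): fails — Rom but no z with Roz and Rzm.
(c): ✓.
(d): fails — R32 but no z with R3z and Rz2.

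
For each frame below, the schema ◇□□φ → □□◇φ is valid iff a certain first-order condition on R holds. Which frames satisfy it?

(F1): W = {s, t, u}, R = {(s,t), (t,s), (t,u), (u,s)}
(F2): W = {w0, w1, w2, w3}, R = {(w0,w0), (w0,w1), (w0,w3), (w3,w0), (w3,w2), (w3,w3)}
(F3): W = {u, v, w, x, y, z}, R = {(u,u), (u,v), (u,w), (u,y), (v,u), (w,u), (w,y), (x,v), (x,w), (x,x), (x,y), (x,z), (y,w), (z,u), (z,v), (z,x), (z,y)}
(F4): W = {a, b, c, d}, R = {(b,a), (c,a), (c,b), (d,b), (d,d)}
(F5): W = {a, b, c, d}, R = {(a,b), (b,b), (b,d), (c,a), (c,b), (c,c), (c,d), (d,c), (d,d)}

This is the axiom for a generalized confluence (Geach) condition; its first-order frame correspondent is ∀x ∀y ∀z ((xRy ∧ xR²z) → ∃w (yR²w ∧ zRw)).
(F1): fails — tRs, tR²s but no w with sR²w and sRw.
(F2): fails — w0Rw0, w0R²w1 but no w with w0R²w and w1Rw.
(F3): fails — uRy, uR²y but no t with yR²t and yRt.
(F4): fails — cRa, cR²a but no w with aR²w and aRw.
(F5): satisfies the condition.

(F5)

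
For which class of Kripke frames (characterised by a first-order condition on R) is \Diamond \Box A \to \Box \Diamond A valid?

convergence

Suppose ◇□A→□◇A is valid. Take Rxy, Rxz and set V(A)={w : Ryw}. Then □A at y so ◇□A at x, so □◇A at x, so ◇A at z, giving w with Rzw and Ryw.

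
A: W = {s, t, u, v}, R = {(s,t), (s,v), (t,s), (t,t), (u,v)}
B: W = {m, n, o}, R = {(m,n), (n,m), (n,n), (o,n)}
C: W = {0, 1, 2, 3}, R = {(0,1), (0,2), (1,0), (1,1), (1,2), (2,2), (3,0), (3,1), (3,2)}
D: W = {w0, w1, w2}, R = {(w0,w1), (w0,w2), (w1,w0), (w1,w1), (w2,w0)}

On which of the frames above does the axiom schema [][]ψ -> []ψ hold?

Frame correspondent (Sahlqvist): forall x forall y (Rxy -> exists z (Rxz & Rzy)) — i.e. density.
A: fails — Ruv but no z with Ruz and Rzv.
B: condition met.
C: condition met.
D: fails — Rw0w2 but no z with Rw0z and Rzw2.

B, C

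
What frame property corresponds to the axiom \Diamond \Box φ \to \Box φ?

The Euclidean property

This schema is equivalent to the 5 axiom ◇φ → □◇φ.
It corresponds to the Euclidean property: \forall x \forall y \forall z (Rxy \wedge Rxz \to Ryz).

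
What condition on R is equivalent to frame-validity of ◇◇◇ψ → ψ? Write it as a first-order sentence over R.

∀x ∀y (xR³y → ∃w (y = w ∧ x = w))

This is a Sahlqvist (Geach-type) schema ◇^3□^0ψ → □^0◇^0ψ.
Minimal-valuation argument: fix x; take any y with xR^3y and any z with xR^0z. Set V(ψ) to the set of worlds R-reachable from y in exactly 0 steps. Then □^0ψ holds at y, so the antecedent holds at x; validity forces ◇^0ψ at z, giving a w with zR^0w and yR^0w.
First-order correspondent: ∀x ∀y (xR³y → ∃w (y = w ∧ x = w)).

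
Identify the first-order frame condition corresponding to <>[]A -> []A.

This is a form of the 5 axiom.
It corresponds to the Euclidean property: forall x forall y forall z (Rxy & Rxz -> Ryz).

the Euclidean property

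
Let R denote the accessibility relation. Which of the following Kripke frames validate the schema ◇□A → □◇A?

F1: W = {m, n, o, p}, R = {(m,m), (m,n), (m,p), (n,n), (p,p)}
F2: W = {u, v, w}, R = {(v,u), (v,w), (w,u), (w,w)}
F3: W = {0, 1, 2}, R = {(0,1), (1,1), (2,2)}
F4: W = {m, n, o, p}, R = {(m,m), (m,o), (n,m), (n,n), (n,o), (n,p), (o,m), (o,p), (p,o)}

The schema corresponds to convergence: ∀x ∀y ∀z (Rxy ∧ Rxz → ∃w (Ryw ∧ Rzw)).
F1: fails — Rmn and Rmp but n and p have no common successor.
F2: fails — Rvu and Rvu but u and u have no common successor.
F3: ✓.
F4: fails — Rno and Rnp but o and p have no common successor.
Valid on: F3.

F3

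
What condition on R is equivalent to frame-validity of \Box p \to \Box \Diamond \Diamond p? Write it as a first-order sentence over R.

This is a Sahlqvist (Geach-type) schema ◇^0□^1p → □^1◇^2p.
Minimal-valuation argument: fix x; take any y with xR^0y and any z with xR^1z. Set V(p) to the set of worlds R-reachable from y in exactly 1 step. Then □^1p holds at y, so the antecedent holds at x; validity forces ◇^2p at z, giving a w with zR^2w and yR^1w.
First-order correspondent: \forall x \forall z (xRz \to \exists w (xRw \wedge z R^2 w)).

\forall x \forall z (xRz \to \exists w (xRw \wedge z R^2 w))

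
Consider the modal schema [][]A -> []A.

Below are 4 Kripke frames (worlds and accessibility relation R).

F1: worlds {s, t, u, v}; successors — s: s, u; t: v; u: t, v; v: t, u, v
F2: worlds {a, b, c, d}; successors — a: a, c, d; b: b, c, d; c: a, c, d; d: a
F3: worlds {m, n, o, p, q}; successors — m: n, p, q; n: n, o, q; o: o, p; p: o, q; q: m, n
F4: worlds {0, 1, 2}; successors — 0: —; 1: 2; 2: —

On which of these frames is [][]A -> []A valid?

F1, F2

This is the axiom for density; its first-order frame correspondent is forall x forall y (Rxy -> exists z (Rxz & Rzy)).
F1: satisfies the condition.
F2: satisfies the condition.
F3: fails — Rqm but no z with Rqz and Rzm.
F4: fails — R12 but no z with R1z and Rz2.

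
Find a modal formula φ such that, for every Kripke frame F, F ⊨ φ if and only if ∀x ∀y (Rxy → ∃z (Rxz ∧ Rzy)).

This is density; the standard corresponding axiom is C4: □□q → □q.
Suppose □□q→□q is valid. Take Rxy and set V(q)={w : xR²w}. Then □□q at x, so □q at x, so q at y, i.e. ∃z(Rxz∧Rzy).

□□q → □q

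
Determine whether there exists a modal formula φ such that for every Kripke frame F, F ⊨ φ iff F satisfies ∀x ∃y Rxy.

Definable; □q → ◇q defines it

Yes: it is seriality, defined by the D schema □q → ◇q.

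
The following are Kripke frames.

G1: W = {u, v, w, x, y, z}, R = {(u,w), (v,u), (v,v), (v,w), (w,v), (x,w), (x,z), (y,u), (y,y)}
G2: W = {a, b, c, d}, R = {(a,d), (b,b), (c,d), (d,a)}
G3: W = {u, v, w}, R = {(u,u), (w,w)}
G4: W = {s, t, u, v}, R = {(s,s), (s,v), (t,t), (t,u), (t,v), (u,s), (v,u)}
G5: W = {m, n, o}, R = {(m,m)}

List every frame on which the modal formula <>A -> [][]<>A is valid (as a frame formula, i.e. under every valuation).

This is the axiom for a generalized confluence (Geach) condition; its first-order frame correspondent is forall x forall y forall z ((xRy & x R^2 z) -> exists w (y = w & zRw)).
G1: fails — vRu, vR²u but no t with u=t and uRt.
G2: satisfies the condition.
G3: satisfies the condition.
G4: fails — sRs, sR²v but no w with s=w and vRw.
G5: satisfies the condition.

G2, G3, G5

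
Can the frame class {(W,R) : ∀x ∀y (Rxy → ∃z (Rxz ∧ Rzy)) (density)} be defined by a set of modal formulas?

The condition is density. A defining modal formula is □□p → □p.
Suppose □□p→□p is valid. Take Rxy and set V(p)={w : xR²w}. Then □□p at x, so □p at x, so p at y, i.e. ∃z(Rxz∧Rzy).

Yes — defined by □□p → □p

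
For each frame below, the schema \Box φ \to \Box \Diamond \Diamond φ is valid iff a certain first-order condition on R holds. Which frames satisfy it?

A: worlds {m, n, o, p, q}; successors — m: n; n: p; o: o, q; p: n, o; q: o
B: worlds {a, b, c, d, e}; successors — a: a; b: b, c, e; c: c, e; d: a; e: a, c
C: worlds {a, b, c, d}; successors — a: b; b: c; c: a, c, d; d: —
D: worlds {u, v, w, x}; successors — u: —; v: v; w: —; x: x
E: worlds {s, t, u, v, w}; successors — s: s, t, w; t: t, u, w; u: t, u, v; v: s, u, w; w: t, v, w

A, B, D, E

This is the axiom for a generalized confluence (Geach) condition; its first-order frame correspondent is \forall x \forall z (xRz \to \exists w (xRw \wedge z R^2 w)).
A: holds.
B: holds.
C: fails — aRb but no w with aRw and bR²w.
D: holds.
E: holds.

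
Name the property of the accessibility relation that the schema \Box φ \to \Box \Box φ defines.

This schema is the 4 axiom.
Its frame correspondent is transitivity — \forall x \forall y \forall z (Rxy \wedge Ryz \to Rxz).

Transitivity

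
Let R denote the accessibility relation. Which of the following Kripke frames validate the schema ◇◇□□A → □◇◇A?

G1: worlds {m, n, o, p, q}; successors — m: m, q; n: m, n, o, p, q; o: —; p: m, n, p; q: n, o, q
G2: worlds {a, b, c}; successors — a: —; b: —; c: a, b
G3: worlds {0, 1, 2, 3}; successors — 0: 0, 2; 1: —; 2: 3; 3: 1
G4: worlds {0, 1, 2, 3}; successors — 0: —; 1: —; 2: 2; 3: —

The schema corresponds to a generalized confluence (Geach) condition: ∀x ∀y ∀z ((xR²y ∧ xRz) → ∃w (yR²w ∧ zR²w)).
G1: fails — mR²o, mRm but no w with oR²w and mR²w.
G2: satisfies the condition.
G3: fails — 0R²0, 0R2 but no w with 0R²w and 2R²w.
G4: satisfies the condition.

G2, G4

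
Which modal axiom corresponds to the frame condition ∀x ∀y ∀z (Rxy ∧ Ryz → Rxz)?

□p → □□p

A defining formula is □p → □□p (the 4 axiom).
Suppose □p→□□p is valid. Take Rxy, Ryz and set V(p)={w : Rxw}. Then □p at x, so □□p at x, so □p at y, so p at z, i.e. Rxz.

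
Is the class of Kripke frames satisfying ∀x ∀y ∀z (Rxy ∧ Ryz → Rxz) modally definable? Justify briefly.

Definable; □r → □□r defines it

Yes: it is transitivity, defined by the 4 schema □r → □□r.
Suppose □r→□□r is valid. Take Rxy, Ryz and set V(r)={w : Rxw}. Then □r at x, so □□r at x, so □r at y, so r at z, i.e. Rxz.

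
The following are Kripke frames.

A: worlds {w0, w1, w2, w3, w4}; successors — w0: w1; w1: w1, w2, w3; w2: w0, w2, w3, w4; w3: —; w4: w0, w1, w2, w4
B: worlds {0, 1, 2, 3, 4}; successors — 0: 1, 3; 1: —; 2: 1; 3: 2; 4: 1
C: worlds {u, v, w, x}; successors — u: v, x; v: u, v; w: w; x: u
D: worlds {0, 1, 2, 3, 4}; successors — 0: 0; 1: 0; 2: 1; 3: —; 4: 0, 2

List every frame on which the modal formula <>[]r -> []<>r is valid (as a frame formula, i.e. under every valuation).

Frame correspondent (Sahlqvist): forall x forall y forall z (Rxy & Rxz -> exists w (Ryw & Rzw)) — i.e. convergence.
A: fails — Rw1w2 and Rw1w3 but w2 and w3 have no common successor.
B: fails — R01 and R01 but 1 and 1 have no common successor.
C: ✓.
D: fails — R40 and R42 but 0 and 2 have no common successor.
Valid on: C.

C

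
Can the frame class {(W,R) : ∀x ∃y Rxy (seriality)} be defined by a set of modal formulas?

Yes: it is seriality, defined by the D schema □q → ◇q.
Suppose □q→◇q is valid. At any x set V(q)=W. Then □q at x, so ◇q at x, so x has a successor.

Definable; □q → ◇q defines it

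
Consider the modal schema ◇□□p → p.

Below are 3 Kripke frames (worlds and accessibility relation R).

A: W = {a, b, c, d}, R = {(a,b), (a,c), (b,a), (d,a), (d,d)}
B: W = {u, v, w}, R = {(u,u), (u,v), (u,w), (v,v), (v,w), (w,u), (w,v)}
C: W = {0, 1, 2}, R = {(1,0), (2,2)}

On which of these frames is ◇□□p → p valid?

B

Frame correspondent (Sahlqvist): ∀x ∀y (xRy → ∃w (yR²w ∧ x = w)) — i.e. a generalized confluence (Geach) condition.
A: fails — aRb but no w with bR²w and a=w.
B: condition met.
C: fails — 1R0 but no w with 0R²w and 1=w.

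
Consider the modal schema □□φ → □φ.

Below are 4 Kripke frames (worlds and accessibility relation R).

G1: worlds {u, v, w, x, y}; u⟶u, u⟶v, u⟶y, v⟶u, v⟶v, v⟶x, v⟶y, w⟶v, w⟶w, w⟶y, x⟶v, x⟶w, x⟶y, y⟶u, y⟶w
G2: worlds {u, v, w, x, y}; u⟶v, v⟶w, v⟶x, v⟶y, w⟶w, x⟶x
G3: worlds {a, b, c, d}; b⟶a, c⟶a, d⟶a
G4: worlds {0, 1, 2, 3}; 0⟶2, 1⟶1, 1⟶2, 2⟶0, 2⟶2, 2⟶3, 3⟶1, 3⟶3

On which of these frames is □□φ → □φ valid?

Frame correspondent (Sahlqvist): ∀x ∀y (Rxy → ∃z (Rxz ∧ Rzy)) — i.e. density.
G1: ✓.
G2: fails — Ruv but no z with Ruz and Rzv.
G3: fails — Rca but no z with Rcz and Rza.
G4: ✓.

G1, G4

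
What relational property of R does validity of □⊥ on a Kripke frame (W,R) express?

This is the Ver axiom.
It corresponds to emptiness of R: ∀x ∀y ¬Rxy.

Emptiness of R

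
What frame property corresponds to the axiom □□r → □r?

Suppose □□r→□r is valid. Take Rxy and set V(r)={w : xR²w}. Then □□r at x, so □r at x, so r at y, i.e. ∃z(Rxz∧Rzy).

Density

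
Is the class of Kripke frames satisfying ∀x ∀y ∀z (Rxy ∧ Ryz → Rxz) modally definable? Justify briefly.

The condition is transitivity. A defining modal formula is □p → □□p.

Yes — defined by □p → □□p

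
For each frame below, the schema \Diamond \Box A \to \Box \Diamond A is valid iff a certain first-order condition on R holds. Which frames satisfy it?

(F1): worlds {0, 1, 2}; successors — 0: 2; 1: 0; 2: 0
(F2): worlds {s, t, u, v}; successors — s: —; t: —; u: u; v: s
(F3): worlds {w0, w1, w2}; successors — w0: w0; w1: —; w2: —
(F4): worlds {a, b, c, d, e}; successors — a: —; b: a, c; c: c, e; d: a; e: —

(F1), (F3)

This is the axiom for convergence; its first-order frame correspondent is \forall x \forall y \forall z (Rxy \wedge Rxz \to \exists w (Ryw \wedge Rzw)).
(F1): holds.
(F2): fails — Rvs and Rvs but s and s have no common successor.
(F3): holds.
(F4): fails — Rbc and Rba but c and a have no common successor.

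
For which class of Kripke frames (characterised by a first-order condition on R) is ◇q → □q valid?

partial functionality

Suppose ◇q→□q is valid. Take Rxy, Rxz and set V(q)={y}. Then ◇q at x, so □q at x, so q at z, i.e. z=y.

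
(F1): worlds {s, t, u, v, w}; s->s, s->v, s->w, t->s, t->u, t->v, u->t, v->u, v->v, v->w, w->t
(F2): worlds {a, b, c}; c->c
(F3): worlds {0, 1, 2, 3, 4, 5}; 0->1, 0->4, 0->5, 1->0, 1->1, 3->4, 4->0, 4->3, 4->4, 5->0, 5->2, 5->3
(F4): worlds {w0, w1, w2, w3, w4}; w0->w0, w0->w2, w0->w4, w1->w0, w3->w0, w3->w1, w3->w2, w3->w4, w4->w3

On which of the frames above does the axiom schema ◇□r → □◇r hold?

(F2)

The schema corresponds to convergence: ∀x ∀y ∀z (Rxy ∧ Rxz → ∃w (Ryw ∧ Rzw)).
(F1): fails — Rsv and Rsw but v and w have no common successor.
(F2): satisfies the condition.
(F3): fails — R53 and R52 but 3 and 2 have no common successor.
(F4): fails — Rw0w4 and Rw0w2 but w4 and w2 have no common successor.
Valid on: (F2).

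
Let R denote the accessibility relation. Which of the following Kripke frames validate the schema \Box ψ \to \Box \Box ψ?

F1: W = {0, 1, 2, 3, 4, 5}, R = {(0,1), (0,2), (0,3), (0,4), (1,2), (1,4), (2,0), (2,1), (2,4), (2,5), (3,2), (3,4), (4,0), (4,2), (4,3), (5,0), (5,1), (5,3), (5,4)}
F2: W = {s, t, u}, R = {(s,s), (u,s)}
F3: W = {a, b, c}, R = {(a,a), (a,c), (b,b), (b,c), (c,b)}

F2

This is the axiom for transitivity; its first-order frame correspondent is \forall x \forall y \forall z (Rxy \wedge Ryz \to Rxz).
F1: fails — R34 and R40 but not R30.
F2: holds.
F3: fails — Rcb and Rbc but not Rcc.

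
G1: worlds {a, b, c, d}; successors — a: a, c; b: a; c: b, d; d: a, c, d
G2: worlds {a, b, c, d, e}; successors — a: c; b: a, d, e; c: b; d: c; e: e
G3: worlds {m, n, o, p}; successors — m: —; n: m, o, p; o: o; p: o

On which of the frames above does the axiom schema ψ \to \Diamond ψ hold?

This is the axiom for reflexivity; its first-order frame correspondent is \forall x Rxx.
G1: fails — world b does not see itself.
G2: fails — world a does not see itself.
G3: fails — world m does not see itself.

none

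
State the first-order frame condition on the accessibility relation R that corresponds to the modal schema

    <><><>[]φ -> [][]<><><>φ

forall x forall y forall z ((x R^3 y & x R^2 z) -> exists w (yRw & z R^3 w))

This is a Sahlqvist (Geach-type) schema ◇^3□^1φ → □^2◇^3φ.
Minimal-valuation argument: fix x; take any y with xR^3y and any z with xR^2z. Set V(φ) to the set of worlds R-reachable from y in exactly 1 step. Then □^1φ holds at y, so the antecedent holds at x; validity forces ◇^3φ at z, giving a w with zR^3w and yR^1w.
First-order correspondent: forall x forall y forall z ((x R^3 y & x R^2 z) -> exists w (yRw & z R^3 w)).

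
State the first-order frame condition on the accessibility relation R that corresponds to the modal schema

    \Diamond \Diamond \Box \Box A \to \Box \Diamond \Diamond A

\forall x \forall y \forall z ((x R^2 y \wedge xRz) \to \exists w (y R^2 w \wedge z R^2 w))

This is a Sahlqvist (Geach-type) schema ◇^2□^2A → □^1◇^2A.
Minimal-valuation argument: fix x; take any y with xR^2y and any z with xR^1z. Set V(A) to the set of worlds R-reachable from y in exactly 2 steps. Then □^2A holds at y, so the antecedent holds at x; validity forces ◇^2A at z, giving a w with zR^2w and yR^2w.
First-order correspondent: \forall x \forall y \forall z ((x R^2 y \wedge xRz) \to \exists w (y R^2 w \wedge z R^2 w)).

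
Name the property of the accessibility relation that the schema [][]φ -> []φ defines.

density

Suppose □□φ→□φ is valid. Take Rxy and set V(φ)={w : xR²w}. Then □□φ at x, so □φ at x, so φ at y, i.e. ∃z(Rxz∧Rzy).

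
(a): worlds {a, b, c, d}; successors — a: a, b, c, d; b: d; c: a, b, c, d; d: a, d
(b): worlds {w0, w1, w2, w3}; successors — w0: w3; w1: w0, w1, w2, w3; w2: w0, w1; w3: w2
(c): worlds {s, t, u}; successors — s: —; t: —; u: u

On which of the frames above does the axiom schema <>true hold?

The schema corresponds to seriality: forall x exists y Rxy.
(a): satisfies the condition.
(b): satisfies the condition.
(c): fails — world s has no successor.

(a), (b)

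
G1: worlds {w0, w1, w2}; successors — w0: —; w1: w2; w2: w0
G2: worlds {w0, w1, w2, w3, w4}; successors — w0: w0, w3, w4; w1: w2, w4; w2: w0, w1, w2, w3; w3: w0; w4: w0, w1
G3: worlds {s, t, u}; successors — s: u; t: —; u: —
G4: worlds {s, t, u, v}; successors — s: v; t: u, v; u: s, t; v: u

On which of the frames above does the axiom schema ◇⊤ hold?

This is the axiom for seriality; its first-order frame correspondent is ∀x ∃y Rxy.
G1: fails — world w0 has no successor.
G2: ✓.
G3: fails — world t has no successor.
G4: ✓.
Valid on: G2, G4.

G2, G4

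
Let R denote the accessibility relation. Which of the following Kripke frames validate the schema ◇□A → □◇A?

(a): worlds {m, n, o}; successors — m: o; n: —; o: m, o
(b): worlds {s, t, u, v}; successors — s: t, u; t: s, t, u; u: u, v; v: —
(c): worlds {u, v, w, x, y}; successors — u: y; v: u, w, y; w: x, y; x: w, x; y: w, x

This is the axiom for convergence; its first-order frame correspondent is ∀x ∀y ∀z (Rxy ∧ Rxz → ∃w (Ryw ∧ Rzw)).
(a): ✓.
(b): fails — Ruv and Ruv but v and v have no common successor.
(c): fails — Rvu and Rvy but u and y have no common successor.
Valid on: (a).

(a)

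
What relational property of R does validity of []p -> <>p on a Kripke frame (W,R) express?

Suppose □p→◇p is valid. At any x set V(p)=W. Then □p at x, so ◇p at x, so x has a successor.
Conversely, on a frame with seriality the schema holds at every world under every valuation.
Frame condition: forall x exists y Rxy.

seriality: forall x exists y Rxy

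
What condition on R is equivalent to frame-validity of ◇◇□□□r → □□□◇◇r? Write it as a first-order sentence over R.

∀x ∀y ∀z ((xR²y ∧ xR³z) → ∃w (yR³w ∧ zR²w))

This is a Sahlqvist (Geach-type) schema ◇^2□^3r → □^3◇^2r.
First-order correspondent: ∀x ∀y ∀z ((xR²y ∧ xR³z) → ∃w (yR³w ∧ zR²w)).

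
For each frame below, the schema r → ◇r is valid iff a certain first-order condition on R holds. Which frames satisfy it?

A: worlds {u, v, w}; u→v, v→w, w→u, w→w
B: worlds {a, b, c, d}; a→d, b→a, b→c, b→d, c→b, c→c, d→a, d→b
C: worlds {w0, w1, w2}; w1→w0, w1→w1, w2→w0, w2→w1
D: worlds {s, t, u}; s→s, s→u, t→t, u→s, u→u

This is the axiom for reflexivity; its first-order frame correspondent is ∀x Rxx.
A: fails — world u does not see itself.
B: fails — world a does not see itself.
C: fails — world w0 does not see itself.
D: holds.
Valid on: D.

D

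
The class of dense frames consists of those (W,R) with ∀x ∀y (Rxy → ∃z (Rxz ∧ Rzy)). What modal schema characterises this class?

A defining formula is □□ψ → □ψ (the C4 axiom).

□□ψ → □ψ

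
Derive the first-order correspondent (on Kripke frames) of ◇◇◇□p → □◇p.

∀x ∀y ∀z ((xR³y ∧ xRz) → ∃w (yRw ∧ zRw))

This is a Sahlqvist (Geach-type) schema ◇^3□^1p → □^1◇^1p.
First-order correspondent: ∀x ∀y ∀z ((xR³y ∧ xRz) → ∃w (yRw ∧ zRw)).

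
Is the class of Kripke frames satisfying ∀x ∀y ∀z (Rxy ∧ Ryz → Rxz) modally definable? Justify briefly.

Definable; □p → □□p defines it

This is a Sahlqvist condition; the 4 axiom □p → □□p defines it.
Suppose □p→□□p is valid. Take Rxy, Ryz and set V(p)={w : Rxw}. Then □p at x, so □□p at x, so □p at y, so p at z, i.e. Rxz.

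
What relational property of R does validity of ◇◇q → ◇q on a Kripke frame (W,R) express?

This schema is equivalent to the 4 axiom □q → □□q.
It corresponds to transitivity: ∀x ∀y ∀z (Rxy ∧ Ryz → Rxz).

Transitivity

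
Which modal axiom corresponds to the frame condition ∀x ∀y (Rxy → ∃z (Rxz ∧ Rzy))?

□□p → □p

The condition is density. The C4 schema □□p → □p defines it.
Suppose □□p→□p is valid. Take Rxy and set V(p)={w : xR²w}. Then □□p at x, so □p at x, so p at y, i.e. ∃z(Rxz∧Rzy).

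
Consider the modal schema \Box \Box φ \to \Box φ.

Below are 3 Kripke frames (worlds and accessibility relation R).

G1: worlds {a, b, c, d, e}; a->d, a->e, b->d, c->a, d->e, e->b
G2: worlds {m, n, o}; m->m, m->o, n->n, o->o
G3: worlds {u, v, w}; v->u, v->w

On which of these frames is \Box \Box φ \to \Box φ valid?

Frame correspondent (Sahlqvist): \forall x \forall y (Rxy \to \exists z (Rxz \wedge Rzy)) — i.e. density.
G1: fails — Reb but no z with Rez and Rzb.
G2: holds.
G3: fails — Rvu but no z with Rvz and Rzu.
Valid on: G2.

G2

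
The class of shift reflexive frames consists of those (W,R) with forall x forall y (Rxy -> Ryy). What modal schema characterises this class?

The condition is shift-reflexivity. The T□ schema □(□p → p) defines it.
Suppose □(□p→p) is valid. Take Rxy and set V(p)={w : Ryw}. Then at y, □p holds; since □(□p→p) at x, □p→p at y, so p at y, i.e. Ryy.

□(□p → p)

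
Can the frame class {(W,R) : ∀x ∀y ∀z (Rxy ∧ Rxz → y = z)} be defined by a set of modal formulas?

Yes — defined by ◇q → □q

Yes: it is partial functionality, defined by the CD schema ◇q → □q.
Suppose ◇q→□q is valid. Take Rxy, Rxz and set V(q)={y}. Then ◇q at x, so □q at x, so q at z, i.e. z=y.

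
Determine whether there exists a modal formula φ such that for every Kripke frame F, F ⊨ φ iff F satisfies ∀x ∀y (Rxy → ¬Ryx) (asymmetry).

No

Any modally definable frame class is closed under surjective bounded morphisms.
The 5-cycle (worlds s,t,u,v,w with s→t→u→v→w→s) is asymmetric. Mapping every world to a single reflexive point • is a surjective bounded morphism, and the reflexive point is not asymmetric (R•• but asymmetry requires ¬R••).
So the class is not modally definable.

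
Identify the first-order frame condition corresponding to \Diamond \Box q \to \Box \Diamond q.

This is the .2 axiom.
It corresponds to convergence: \forall x \forall y \forall z (Rxy \wedge Rxz \to \exists w (Ryw \wedge Rzw)).

Convergence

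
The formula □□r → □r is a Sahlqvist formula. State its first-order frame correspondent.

This is the C4 axiom.
It corresponds to density: ∀x ∀y (Rxy → ∃z (Rxz ∧ Rzy)).

density: ∀x ∀y (Rxy → ∃z (Rxz ∧ Rzy))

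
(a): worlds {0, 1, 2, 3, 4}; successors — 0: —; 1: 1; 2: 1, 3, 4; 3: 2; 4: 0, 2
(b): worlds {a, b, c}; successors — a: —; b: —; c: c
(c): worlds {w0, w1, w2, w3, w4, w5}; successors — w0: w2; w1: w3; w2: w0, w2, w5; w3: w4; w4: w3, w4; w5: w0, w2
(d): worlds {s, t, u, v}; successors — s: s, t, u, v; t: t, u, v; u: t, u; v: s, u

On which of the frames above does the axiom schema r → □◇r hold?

(b)

The schema corresponds to symmetry: ∀x ∀y (Rxy → Ryx).
(a): fails — R40 but not R04.
(b): satisfies the condition.
(c): fails — Rw1w3 but not Rw3w1.
(d): fails — Rtv but not Rvt.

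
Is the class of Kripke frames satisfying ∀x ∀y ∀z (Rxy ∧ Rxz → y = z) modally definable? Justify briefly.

This is a Sahlqvist condition; the CD axiom ◇q → □q defines it.

Definable; ◇q → □q defines it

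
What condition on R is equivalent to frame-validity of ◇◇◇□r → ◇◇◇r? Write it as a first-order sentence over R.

∀x ∀y (xR³y → ∃w (yRw ∧ xR³w))

This is a Sahlqvist (Geach-type) schema ◇^3□^1r → □^0◇^3r.
First-order correspondent: ∀x ∀y (xR³y → ∃w (yRw ∧ xR³w)).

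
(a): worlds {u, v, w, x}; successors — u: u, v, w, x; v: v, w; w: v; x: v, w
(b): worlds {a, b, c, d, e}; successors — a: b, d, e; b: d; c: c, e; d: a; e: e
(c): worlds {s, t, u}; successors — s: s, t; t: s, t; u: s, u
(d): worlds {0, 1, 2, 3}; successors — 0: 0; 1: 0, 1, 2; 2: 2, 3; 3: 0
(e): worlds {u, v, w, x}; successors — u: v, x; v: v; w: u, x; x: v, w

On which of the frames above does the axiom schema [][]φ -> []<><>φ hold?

(a), (c), (d), (e)

Frame correspondent (Sahlqvist): forall x forall z (xRz -> exists w (x R^2 w & z R^2 w)) — i.e. a generalized confluence (Geach) condition.
(a): holds.
(b): fails — bRd but no w with bR²w and dR²w.
(c): holds.
(d): holds.
(e): holds.
Valid on: (a), (c), (d), (e).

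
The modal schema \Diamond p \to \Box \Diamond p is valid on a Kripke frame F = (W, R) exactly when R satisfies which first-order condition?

the Euclidean property

Suppose ◇p→□◇p is valid. Take Rxy, Rxz and set V(p)={y}. Then ◇p at x, so □◇p at x, so ◇p at z, so some w with Rzw has p; w=y, i.e. Rzy. By symmetry of the argument, Ryz.
The converse is a direct semantic check.
So the correspondent is the Euclidean property.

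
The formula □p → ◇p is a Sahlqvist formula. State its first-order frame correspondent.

seriality: ∀x ∃y Rxy

Suppose □p→◇p is valid. At any x set V(p)=W. Then □p at x, so ◇p at x, so x has a successor.
Conversely, on a frame with seriality the schema holds at every world under every valuation.
Frame condition: ∀x ∃y Rxy.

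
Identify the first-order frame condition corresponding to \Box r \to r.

reflexivity

Suppose □r→r is valid. At any x set V(r)={w : Rxw}. Then □r holds at x, so r holds at x, i.e. Rxx.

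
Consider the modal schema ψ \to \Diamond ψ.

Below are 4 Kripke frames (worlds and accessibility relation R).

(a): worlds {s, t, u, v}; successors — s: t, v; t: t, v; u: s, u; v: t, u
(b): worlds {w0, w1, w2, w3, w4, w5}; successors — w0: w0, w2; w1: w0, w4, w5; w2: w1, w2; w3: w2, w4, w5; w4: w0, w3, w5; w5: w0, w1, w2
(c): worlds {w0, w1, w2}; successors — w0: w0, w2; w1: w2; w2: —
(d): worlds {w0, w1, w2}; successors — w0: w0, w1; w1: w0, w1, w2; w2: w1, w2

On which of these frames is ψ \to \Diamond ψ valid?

(d)

The schema corresponds to a generalized confluence (Geach) condition: \forall x \exists w (x = w \wedge xRw).
(a): fails — at s but no w with s=w and sRw.
(b): fails — at w1 but no w with w1=w and w1Rw.
(c): fails — at w1 but no w with w1=w and w1Rw.
(d): holds.
Valid on: (d).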